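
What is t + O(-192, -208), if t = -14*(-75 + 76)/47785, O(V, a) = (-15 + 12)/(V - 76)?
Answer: 139603/12806380 ≈ 0.010901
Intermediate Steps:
O(V, a) = -3/(-76 + V)
t = -14/47785 (t = -14*1*(1/47785) = -14*1/47785 = -14/47785 ≈ -0.00029298)
t + O(-192, -208) = -14/47785 - 3/(-76 - 192) = -14/47785 - 3/(-268) = -14/47785 - 3*(-1/268) = -14/47785 + 3/268 = 139603/12806380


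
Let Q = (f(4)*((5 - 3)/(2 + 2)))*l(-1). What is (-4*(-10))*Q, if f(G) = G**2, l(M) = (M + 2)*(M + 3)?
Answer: 640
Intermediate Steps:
l(M) = (2 + M)*(3 + M)
Q = 16 (Q = (4**2*((5 - 3)/(2 + 2)))*(6 + (-1)**2 + 5*(-1)) = (16*(2/4))*(6 + 1 - 5) = (16*(2*(1/4)))*2 = (16*(1/2))*2 = 8*2 = 16)
(-4*(-10))*Q = -4*(-10)*16 = 40*16 = 640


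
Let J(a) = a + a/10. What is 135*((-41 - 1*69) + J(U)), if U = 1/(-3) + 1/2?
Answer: -59301/4 ≈ -14825.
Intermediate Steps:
U = 1/6 (U = 1*(-1/3) + 1*(1/2) = -1/3 + 1/2 = 1/6 ≈ 0.16667)
J(a) = 11*a/10 (J(a) = a + a*(1/10) = a + a/10 = 11*a/10)
135*((-41 - 1*69) + J(U)) = 135*((-41 - 1*69) + (11/10)*(1/6)) = 135*((-41 - 69) + 11/60) = 135*(-110 + 11/60) = 135*(-6589/60) = -59301/4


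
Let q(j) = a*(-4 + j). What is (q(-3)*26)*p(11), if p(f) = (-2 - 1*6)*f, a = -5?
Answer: -80080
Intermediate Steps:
q(j) = 20 - 5*j (q(j) = -5*(-4 + j) = 20 - 5*j)
p(f) = -8*f (p(f) = (-2 - 6)*f = -8*f)
(q(-3)*26)*p(11) = ((20 - 5*(-3))*26)*(-8*11) = ((20 + 15)*26)*(-88) = (35*26)*(-88) = 910*(-88) = -80080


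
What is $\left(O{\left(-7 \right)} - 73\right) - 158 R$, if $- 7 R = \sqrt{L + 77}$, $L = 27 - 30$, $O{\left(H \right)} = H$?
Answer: $-80 + \frac{158 \sqrt{74}}{7} \approx 114.17$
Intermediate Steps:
$L = -3$ ($L = 27 - 30 = -3$)
$R = - \frac{\sqrt{74}}{7}$ ($R = - \frac{\sqrt{-3 + 77}}{7} = - \frac{\sqrt{74}}{7} \approx -1.2289$)
$\left(O{\left(-7 \right)} - 73\right) - 158 R = \left(-7 - 73\right) - 158 \left(- \frac{\sqrt{74}}{7}\right) = -80 + \frac{158 \sqrt{74}}{7}$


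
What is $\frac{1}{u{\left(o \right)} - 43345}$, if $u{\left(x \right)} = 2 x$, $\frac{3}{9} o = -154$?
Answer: $- \frac{1}{44269} \approx -2.2589 \cdot 10^{-5}$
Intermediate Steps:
$o = -462$ ($o = 3 \left(-154\right) = -462$)
$\frac{1}{u{\left(o \right)} - 43345} = \frac{1}{2 \left(-462\right) - 43345} = \frac{1}{-924 - 43345} = \frac{1}{-44269} = - \frac{1}{44269}$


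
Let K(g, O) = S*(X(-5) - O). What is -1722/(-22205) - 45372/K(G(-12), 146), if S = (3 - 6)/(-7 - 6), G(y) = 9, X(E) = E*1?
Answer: 4366029482/3352955 ≈ 1302.1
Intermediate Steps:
X(E) = E
S = 3/13 (S = -3/(-13) = -3*(-1/13) = 3/13 ≈ 0.23077)
K(g, O) = -15/13 - 3*O/13 (K(g, O) = 3*(-5 - O)/13 = -15/13 - 3*O/13)
-1722/(-22205) - 45372/K(G(-12), 146) = -1722/(-22205) - 45372/(-15/13 - 3/13*146) = -1722*(-1/22205) - 45372/(-15/13 - 438/13) = 1722/22205 - 45372/(-453/13) = 1722/22205 - 45372*(-13/453) = 1722/22205 + 196612/151 = 4366029482/3352955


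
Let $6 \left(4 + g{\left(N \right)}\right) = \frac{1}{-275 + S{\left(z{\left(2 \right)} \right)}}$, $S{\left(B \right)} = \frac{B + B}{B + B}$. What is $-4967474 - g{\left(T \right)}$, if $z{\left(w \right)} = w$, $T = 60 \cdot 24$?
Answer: $- \frac{8166520679}{1644} \approx -4.9675 \cdot 10^{6}$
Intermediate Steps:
$T = 1440$
$S{\left(B \right)} = 1$ ($S{\left(B \right)} = \frac{2 B}{2 B} = 2 B \frac{1}{2 B} = 1$)
$g{\left(N \right)} = - \frac{6577}{1644}$ ($g{\left(N \right)} = -4 + \frac{1}{6 \left(-275 + 1\right)} = -4 + \frac{1}{6 \left(-274\right)} = -4 + \frac{1}{6} \left(- \frac{1}{274}\right) = -4 - \frac{1}{1644} = - \frac{6577}{1644}$)
$-4967474 - g{\left(T \right)} = -4967474 - - \frac{6577}{1644} = -4967474 + \frac{6577}{1644} = - \frac{8166520679}{1644}$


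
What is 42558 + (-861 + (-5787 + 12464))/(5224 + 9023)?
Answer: 606329642/14247 ≈ 42558.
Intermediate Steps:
42558 + (-861 + (-5787 + 12464))/(5224 + 9023) = 42558 + (-861 + 6677)/14247 = 42558 + 5816*(1/14247) = 42558 + 5816/14247 = 606329642/14247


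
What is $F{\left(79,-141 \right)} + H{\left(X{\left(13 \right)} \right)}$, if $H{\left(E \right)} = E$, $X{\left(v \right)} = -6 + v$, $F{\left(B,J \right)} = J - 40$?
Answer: $-174$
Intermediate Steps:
$F{\left(B,J \right)} = -40 + J$ ($F{\left(B,J \right)} = J - 40 = -40 + J$)
$F{\left(79,-141 \right)} + H{\left(X{\left(13 \right)} \right)} = \left(-40 - 141\right) + \left(-6 + 13\right) = -181 + 7 = -174$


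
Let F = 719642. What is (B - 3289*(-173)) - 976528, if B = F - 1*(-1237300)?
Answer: 1549411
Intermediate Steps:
B = 1956942 (B = 719642 - 1*(-1237300) = 719642 + 1237300 = 1956942)
(B - 3289*(-173)) - 976528 = (1956942 - 3289*(-173)) - 976528 = (1956942 + 568997) - 976528 = 2525939 - 976528 = 1549411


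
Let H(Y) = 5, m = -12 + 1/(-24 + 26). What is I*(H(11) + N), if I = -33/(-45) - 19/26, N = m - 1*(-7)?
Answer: 1/780 ≈ 0.0012821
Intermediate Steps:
m = -23/2 (m = -12 + 1/2 = -12 + ½ = -23/2 ≈ -11.500)
N = -9/2 (N = -23/2 - 1*(-7) = -23/2 + 7 = -9/2 ≈ -4.5000)
I = 1/390 (I = -33*(-1/45) - 19*1/26 = 11/15 - 19/26 = 1/390 ≈ 0.0025641)
I*(H(11) + N) = (5 - 9/2)/390 = (1/390)*(½) = 1/780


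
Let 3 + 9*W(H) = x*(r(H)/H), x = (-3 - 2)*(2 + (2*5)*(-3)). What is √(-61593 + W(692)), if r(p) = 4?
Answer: 2*I*√4147704410/519 ≈ 248.18*I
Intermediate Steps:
x = 140 (x = -5*(2 + 10*(-3)) = -5*(2 - 30) = -5*(-28) = 140)
W(H) = -⅓ + 560/(9*H) (W(H) = -⅓ + (140*(4/H))/9 = -⅓ + (560/H)/9 = -⅓ + 560/(9*H))
√(-61593 + W(692)) = √(-61593 + (⅑)*(560 - 3*692)/692) = √(-61593 + (⅑)*(1/692)*(560 - 2076)) = √(-61593 + (⅑)*(1/692)*(-1516)) = √(-61593 - 379/1557) = √(-95900680/1557) = 2*I*√4147704410/519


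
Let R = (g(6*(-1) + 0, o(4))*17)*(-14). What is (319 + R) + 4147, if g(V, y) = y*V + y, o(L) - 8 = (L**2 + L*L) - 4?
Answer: 47306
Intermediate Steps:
o(L) = 4 + 2*L**2 (o(L) = 8 + ((L**2 + L*L) - 4) = 8 + ((L**2 + L**2) - 4) = 8 + (2*L**2 - 4) = 8 + (-4 + 2*L**2) = 4 + 2*L**2)
g(V, y) = y + V*y (g(V, y) = V*y + y = y + V*y)
R = 42840 (R = (((4 + 2*4**2)*(1 + (6*(-1) + 0)))*17)*(-14) = (((4 + 2*16)*(1 + (-6 + 0)))*17)*(-14) = (((4 + 32)*(1 - 6))*17)*(-14) = ((36*(-5))*17)*(-14) = -180*17*(-14) = -3060*(-14) = 42840)
(319 + R) + 4147 = (319 + 42840) + 4147 = 43159 + 4147 = 47306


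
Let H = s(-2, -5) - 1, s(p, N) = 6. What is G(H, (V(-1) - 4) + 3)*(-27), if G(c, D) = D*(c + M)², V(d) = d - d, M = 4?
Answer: 2187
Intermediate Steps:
H = 5 (H = 6 - 1 = 5)
V(d) = 0
G(c, D) = D*(4 + c)² (G(c, D) = D*(c + 4)² = D*(4 + c)²)
G(H, (V(-1) - 4) + 3)*(-27) = (((0 - 4) + 3)*(4 + 5)²)*(-27) = ((-4 + 3)*9²)*(-27) = -1*81*(-27) = -81*(-27) = 2187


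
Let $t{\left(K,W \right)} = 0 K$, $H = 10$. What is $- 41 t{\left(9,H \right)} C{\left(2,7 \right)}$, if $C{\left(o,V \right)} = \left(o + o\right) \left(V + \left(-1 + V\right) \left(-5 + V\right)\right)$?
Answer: $0$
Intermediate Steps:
$t{\left(K,W \right)} = 0$
$C{\left(o,V \right)} = 2 o \left(V + \left(-1 + V\right) \left(-5 + V\right)\right)$
$- 41 t{\left(9,H \right)} C{\left(2,7 \right)} = \left(-41\right) 0 \cdot 2 \cdot 2 \left(5 + 7^{2} - 35\right) = 0 \cdot 2 \cdot 2 \left(5 + 49 - 35\right) = 0 \cdot 2 \cdot 2 \cdot 19 = 0 \cdot 76 = 0$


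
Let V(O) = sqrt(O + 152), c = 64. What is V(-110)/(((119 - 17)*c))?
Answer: sqrt(42)/6528 ≈ 0.00099276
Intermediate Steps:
V(O) = sqrt(152 + O)
V(-110)/(((119 - 17)*c)) = sqrt(152 - 110)/(((119 - 17)*64)) = sqrt(42)/((102*64)) = sqrt(42)/6528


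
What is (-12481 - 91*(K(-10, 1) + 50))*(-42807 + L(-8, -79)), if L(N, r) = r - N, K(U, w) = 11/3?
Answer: 2233686532/3 ≈ 7.4456e+8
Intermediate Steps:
K(U, w) = 11/3 (K(U, w) = 11*(⅓) = 11/3)
(-12481 - 91*(K(-10, 1) + 50))*(-42807 + L(-8, -79)) = (-12481 - 91*(11/3 + 50))*(-42807 + (-79 - 1*(-8))) = (-12481 - 91*161/3)*(-42807 + (-79 + 8)) = (-12481 - 14651/3)*(-42807 - 71) = -52094/3*(-42878) = 2233686532/3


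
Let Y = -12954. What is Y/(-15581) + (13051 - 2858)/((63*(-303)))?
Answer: 88461773/297425709 ≈ 0.29742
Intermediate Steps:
Y/(-15581) + (13051 - 2858)/((63*(-303))) = -12954/(-15581) + (13051 - 2858)/((63*(-303))) = -12954*(-1/15581) + 10193/(-19089) = 12954/15581 + 10193*(-1/19089) = 12954/15581 - 10193/19089 = 88461773/297425709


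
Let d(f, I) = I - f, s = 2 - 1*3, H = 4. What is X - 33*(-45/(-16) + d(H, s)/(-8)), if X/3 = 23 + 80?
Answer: 3129/16 ≈ 195.56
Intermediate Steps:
s = -1 (s = 2 - 3 = -1)
X = 309 (X = 3*(23 + 80) = 3*103 = 309)
X - 33*(-45/(-16) + d(H, s)/(-8)) = 309 - 33*(-45/(-16) + (-1 - 1*4)/(-8)) = 309 - 33*(-45*(-1/16) + (-1 - 4)*(-⅛)) = 309 - 33*(45/16 - 5*(-⅛)) = 309 - 33*(45/16 + 5/8) = 309 - 33*55/16 = 309 - 1815/16 = 3129/16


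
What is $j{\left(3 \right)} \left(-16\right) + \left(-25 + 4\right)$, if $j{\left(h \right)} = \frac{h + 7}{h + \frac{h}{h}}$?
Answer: $-61$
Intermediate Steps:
$j{\left(h \right)} = \frac{7 + h}{1 + h}$ ($j{\left(h \right)} = \frac{7 + h}{h + 1} = \frac{7 + h}{1 + h}$)
$j{\left(3 \right)} \left(-16\right) + \left(-25 + 4\right) = \frac{7 + 3}{1 + 3} \left(-16\right) + \left(-25 + 4\right) = \frac{1}{4} \cdot 10 \left(-16\right) - 21 = \frac{5}{2} \left(-16\right) - 21 = -40 - 21 = -61$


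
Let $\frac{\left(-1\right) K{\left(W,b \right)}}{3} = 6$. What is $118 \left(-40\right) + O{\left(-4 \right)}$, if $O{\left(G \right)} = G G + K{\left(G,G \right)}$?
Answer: $-4722$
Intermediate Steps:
$K{\left(W,b \right)} = -18$ ($K{\left(W,b \right)} = \left(-3\right) 6 = -18$)
$O{\left(G \right)} = -18 + G^{2}$ ($O{\left(G \right)} = G G - 18 = G^{2} - 18 = -18 + G^{2}$)
$118 \left(-40\right) + O{\left(-4 \right)} = 118 \left(-40\right) - \left(18 - \left(-4\right)^{2}\right) = -4720 + \left(-18 + 16\right) = -4720 - 2 = -4722$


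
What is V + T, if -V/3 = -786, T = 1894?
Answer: 4252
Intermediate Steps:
V = 2358 (V = -3*(-786) = 2358)
V + T = 2358 + 1894 = 4252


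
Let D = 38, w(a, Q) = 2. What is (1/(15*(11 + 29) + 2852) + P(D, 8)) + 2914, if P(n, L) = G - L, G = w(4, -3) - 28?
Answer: 9941761/3452 ≈ 2880.0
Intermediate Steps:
G = -26 (G = 2 - 28 = -26)
P(n, L) = -26 - L
(1/(15*(11 + 29) + 2852) + P(D, 8)) + 2914 = (1/(15*(11 + 29) + 2852) + (-26 - 1*8)) + 2914 = (1/(15*40 + 2852) + (-26 - 8)) + 2914 = (1/(600 + 2852) - 34) + 2914 = (1/3452 - 34) + 2914 = -117367/3452 + 2914 = 9941761/3452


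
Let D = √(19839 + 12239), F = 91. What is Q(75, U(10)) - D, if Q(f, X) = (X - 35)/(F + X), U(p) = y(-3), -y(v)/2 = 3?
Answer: -41/85 - √32078 ≈ -179.59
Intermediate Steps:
y(v) = -6 (y(v) = -2*3 = -6)
U(p) = -6
D = √32078 ≈ 179.10
Q(f, X) = (-35 + X)/(91 + X) (Q(f, X) = (X - 35)/(91 + X) = (-35 + X)/(91 + X))
Q(75, U(10)) - D = (-35 - 6)/(91 - 6) - √32078 = -41/85 - √32078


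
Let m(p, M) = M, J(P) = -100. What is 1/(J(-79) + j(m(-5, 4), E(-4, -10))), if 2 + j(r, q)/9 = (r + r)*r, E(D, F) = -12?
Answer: 1/170 ≈ 0.0058824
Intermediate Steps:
j(r, q) = -18 + 18*r² (j(r, q) = -18 + 9*((r + r)*r) = -18 + 9*((2*r)*r) = -18 + 9*(2*r²) = -18 + 18*r²)
1/(J(-79) + j(m(-5, 4), E(-4, -10))) = 1/(-100 + (-18 + 18*4²)) = 1/(-100 + (-18 + 18*16)) = 1/(-100 + (-18 + 288)) = 1/(-100 + 270) = 1/170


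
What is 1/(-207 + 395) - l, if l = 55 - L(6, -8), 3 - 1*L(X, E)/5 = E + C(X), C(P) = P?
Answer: -5639/188 ≈ -29.995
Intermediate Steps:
L(X, E) = 15 - 5*E - 5*X (L(X, E) = 15 - 5*(E + X) = 15 + (-5*E - 5*X) = 15 - 5*E - 5*X)
l = 30 (l = 55 - (15 - 5*(-8) - 5*6) = 55 - (15 + 40 - 30) = 55 - 1*25 = 55 - 25 = 30)
1/(-207 + 395) - l = 1/(-207 + 395) - 1*30 = 1/188 - 30 = -5639/188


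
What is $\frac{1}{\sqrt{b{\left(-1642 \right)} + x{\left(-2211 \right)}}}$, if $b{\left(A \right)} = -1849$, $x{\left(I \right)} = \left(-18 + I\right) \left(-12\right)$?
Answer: $\frac{\sqrt{24899}}{24899} \approx 0.0063374$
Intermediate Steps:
$x{\left(I \right)} = 216 - 12 I$
$\frac{1}{\sqrt{b{\left(-1642 \right)} + x{\left(-2211 \right)}}} = \frac{1}{\sqrt{-1849 + \left(216 - -26532\right)}} = \frac{1}{\sqrt{-1849 + \left(216 + 26532\right)}} = \frac{1}{\sqrt{-1849 + 26748}} = \frac{1}{\sqrt{24899}} = \frac{\sqrt{24899}}{24899}$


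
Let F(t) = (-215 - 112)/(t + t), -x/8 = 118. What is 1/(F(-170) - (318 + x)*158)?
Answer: 340/33629047 ≈ 1.0110e-5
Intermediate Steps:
x = -944 (x = -8*118 = -944)
F(t) = -327/(2*t) (F(t) = -327*1/(2*t) = -327/(2*t))
1/(F(-170) - (318 + x)*158) = 1/(-327/2/(-170) - (318 - 944)*158) = 1/(-327/2*(-1/170) - (-626)*158) = 1/(327/340 - 1*(-98908)) = 1/(327/340 + 98908) = 1/(33629047/340) = 340/33629047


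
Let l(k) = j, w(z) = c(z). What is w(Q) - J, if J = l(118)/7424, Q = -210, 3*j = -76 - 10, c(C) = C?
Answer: -2338517/11136 ≈ -210.00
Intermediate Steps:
j = -86/3 (j = (-76 - 10)/3 = (1/3)*(-86) = -86/3 ≈ -28.667)
w(z) = z
l(k) = -86/3
J = -43/11136 (J = -86/3/7424 = -86/3*1/7424 = -43/11136 ≈ -0.0038613)
w(Q) - J = -210 - 1*(-43/11136) = -210 + 43/11136 = -2338517/11136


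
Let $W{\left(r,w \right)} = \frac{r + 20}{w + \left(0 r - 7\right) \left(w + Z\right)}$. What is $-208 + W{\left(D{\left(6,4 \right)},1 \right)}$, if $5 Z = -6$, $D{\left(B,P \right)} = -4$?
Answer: $- \frac{604}{3} \approx -201.33$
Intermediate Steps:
$Z = - \frac{6}{5}$ ($Z = \frac{1}{5} \left(-6\right) = - \frac{6}{5} \approx -1.2$)
$W{\left(r,w \right)} = \frac{20 + r}{\frac{42}{5} - 6 w}$ ($W{\left(r,w \right)} = \frac{r + 20}{w + \left(0 r - 7\right) \left(w - \frac{6}{5}\right)} = \frac{20 + r}{w + \left(0 - 7\right) \left(- \frac{6}{5} + w\right)} = \frac{20 + r}{w - 7 \left(- \frac{6}{5} + w\right)} = \frac{20 + r}{w - \left(- \frac{42}{5} + 7 w\right)} = \frac{20 + r}{\frac{42}{5} - 6 w}$)
$-208 + W{\left(D{\left(6,4 \right)},1 \right)} = -208 + \frac{5 \left(-20 - -4\right)}{6 \left(-7 + 5 \cdot 1\right)} = -208 + \frac{5 \left(-20 + 4\right)}{6 \left(-7 + 5\right)} = -208 + \frac{5}{6} \frac{1}{-2} \left(-16\right) = -208 + \frac{5}{6} \left(- \frac{1}{2}\right) \left(-16\right) = -208 + \frac{20}{3} = - \frac{604}{3}$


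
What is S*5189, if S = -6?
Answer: -31134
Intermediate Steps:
S*5189 = -6*5189 = -31134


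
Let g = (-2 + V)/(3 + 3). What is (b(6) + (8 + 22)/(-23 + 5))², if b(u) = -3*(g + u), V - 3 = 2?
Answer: 16129/36 ≈ 448.03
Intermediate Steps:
V = 5 (V = 3 + 2 = 5)
g = ½ (g = (-2 + 5)/(3 + 3) = 3/6 = 3*(⅙) = ½ ≈ 0.50000)
b(u) = -3/2 - 3*u (b(u) = -3*(½ + u) = -3/2 - 3*u)
(b(6) + (8 + 22)/(-23 + 5))² = ((-3/2 - 3*6) + (8 + 22)/(-23 + 5))² = ((-3/2 - 18) + 30/(-18))² = (-39/2 + 30*(-1/18))² = (-39/2 - 5/3)² = (-127/6)² = 16129/36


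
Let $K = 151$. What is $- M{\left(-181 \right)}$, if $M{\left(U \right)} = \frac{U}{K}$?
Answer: $\frac{181}{151} \approx 1.1987$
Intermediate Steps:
$M{\left(U \right)} = \frac{U}{151}$
$- M{\left(-181 \right)} = - \frac{-181}{151} = \left(-1\right) \left(- \frac{181}{151}\right) = \frac{181}{151}$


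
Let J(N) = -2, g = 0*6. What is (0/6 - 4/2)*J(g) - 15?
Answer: -11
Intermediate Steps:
g = 0
(0/6 - 4/2)*J(g) - 15 = (0/6 - 4/2)*(-2) - 15 = (0*(1/6) - 4*1/2)*(-2) - 15 = (0 - 2)*(-2) - 15 = -2*(-2) - 15 = 4 - 15 = -11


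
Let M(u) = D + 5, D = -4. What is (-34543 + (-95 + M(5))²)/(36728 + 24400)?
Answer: -8569/20376 ≈ -0.42054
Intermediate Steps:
M(u) = 1 (M(u) = -4 + 5 = 1)
(-34543 + (-95 + M(5))²)/(36728 + 24400) = (-34543 + (-95 + 1)²)/(36728 + 24400) = (-34543 + (-94)²)/61128 = (-34543 + 8836)*(1/61128) = -25707*1/61128 = -8569/20376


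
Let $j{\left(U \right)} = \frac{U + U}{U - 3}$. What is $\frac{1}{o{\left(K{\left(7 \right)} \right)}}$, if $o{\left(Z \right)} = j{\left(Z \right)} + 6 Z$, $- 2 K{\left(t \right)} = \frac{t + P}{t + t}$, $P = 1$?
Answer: $- \frac{161}{248} \approx -0.64919$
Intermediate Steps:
$j{\left(U \right)} = \frac{2 U}{-3 + U}$
$K{\left(t \right)} = - \frac{1 + t}{4 t}$ ($K{\left(t \right)} = - \frac{\left(t + 1\right) \frac{1}{t + t}}{2} = - \frac{\left(1 + t\right) \frac{1}{2 t}}{2} = - \frac{\frac{1}{2} \frac{1}{t} \left(1 + t\right)}{2} = - \frac{1 + t}{4 t}$)
$o{\left(Z \right)} = 6 Z + \frac{2 Z}{-3 + Z}$ ($o{\left(Z \right)} = \frac{2 Z}{-3 + Z} + 6 Z = 6 Z + \frac{2 Z}{-3 + Z}$)
$\frac{1}{o{\left(K{\left(7 \right)} \right)}} = \frac{1}{2 \frac{-1 - 7}{4 \cdot 7} \frac{1}{-3 + \frac{-1 - 7}{4 \cdot 7}} \left(-8 + 3 \frac{-1 - 7}{4 \cdot 7}\right)} = \frac{1}{2 \cdot \frac{1}{4} \cdot \frac{1}{7} \left(-1 - 7\right) \frac{1}{-3 + \frac{1}{4} \cdot \frac{1}{7} \left(-1 - 7\right)} \left(-8 + 3 \cdot \frac{1}{4} \cdot \frac{1}{7} \left(-1 - 7\right)\right)} = \frac{1}{2 \cdot \frac{1}{4} \cdot \frac{1}{7} \left(-8\right) \frac{1}{-3 + \frac{1}{4} \cdot \frac{1}{7} \left(-8\right)} \left(-8 + 3 \cdot \frac{1}{4} \cdot \frac{1}{7} \left(-8\right)\right)} = \frac{1}{2 \left(- \frac{2}{7}\right) \frac{1}{-3 - \frac{2}{7}} \left(-8 + 3 \left(- \frac{2}{7}\right)\right)} = \frac{1}{2 \left(- \frac{2}{7}\right) \frac{1}{- \frac{23}{7}} \left(-8 - \frac{6}{7}\right)} = \frac{1}{2 \left(- \frac{2}{7}\right) \left(- \frac{7}{23}\right) \left(- \frac{62}{7}\right)} = \frac{1}{- \frac{248}{161}} = - \frac{161}{248}$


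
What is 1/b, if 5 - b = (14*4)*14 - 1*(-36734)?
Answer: -1/37513 ≈ -2.6657e-5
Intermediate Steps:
b = -37513 (b = 5 - ((14*4)*14 - 1*(-36734)) = 5 - (56*14 + 36734) = 5 - (784 + 36734) = 5 - 1*37518 = 5 - 37518 = -37513)
1/b = 1/(-37513) = -1/37513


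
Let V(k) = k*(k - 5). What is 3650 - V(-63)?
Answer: -634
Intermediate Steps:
V(k) = k*(-5 + k)
3650 - V(-63) = 3650 - (-63)*(-5 - 63) = 3650 - (-63)*(-68) = 3650 - 1*4284 = 3650 - 4284 = -634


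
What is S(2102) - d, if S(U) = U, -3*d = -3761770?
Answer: -3755464/3 ≈ -1.2518e+6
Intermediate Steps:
d = 3761770/3 (d = -⅓*(-3761770) = 3761770/3 ≈ 1.2539e+6)
S(2102) - d = 2102 - 1*3761770/3 = 2102 - 3761770/3 = -3755464/3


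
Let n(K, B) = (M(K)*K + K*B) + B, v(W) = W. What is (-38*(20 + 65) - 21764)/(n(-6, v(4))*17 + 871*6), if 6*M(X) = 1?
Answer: -24994/4869 ≈ -5.1333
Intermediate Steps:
M(X) = ⅙ (M(X) = (⅙)*1 = ⅙)
n(K, B) = B + K/6 + B*K (n(K, B) = (K/6 + K*B) + B = (K/6 + B*K) + B = B + K/6 + B*K)
(-38*(20 + 65) - 21764)/(n(-6, v(4))*17 + 871*6) = (-38*(20 + 65) - 21764)/((4 + (⅙)*(-6) + 4*(-6))*17 + 871*6) = (-38*85 - 21764)/((4 - 1 - 24)*17 + 5226) = (-3230 - 21764)/(-21*17 + 5226) = -24994/(-357 + 5226) = -24994/4869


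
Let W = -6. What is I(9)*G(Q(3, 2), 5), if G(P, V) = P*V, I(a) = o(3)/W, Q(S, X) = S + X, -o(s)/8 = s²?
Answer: 300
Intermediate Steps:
o(s) = -8*s²
I(a) = 12 (I(a) = -8*3²/(-6) = -8*9*(-⅙) = -72*(-⅙) = 12)
I(9)*G(Q(3, 2), 5) = 12*((3 + 2)*5) = 12*(5*5) = 12*25 = 300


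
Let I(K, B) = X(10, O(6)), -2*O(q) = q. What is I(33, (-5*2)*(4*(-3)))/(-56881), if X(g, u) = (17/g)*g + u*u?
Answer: -26/56881 ≈ -0.00045709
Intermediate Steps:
O(q) = -q/2
X(g, u) = 17 + u**2
I(K, B) = 26 (I(K, B) = 17 + (-1/2*6)**2 = 17 + (-3)**2 = 17 + 9 = 26)
I(33, (-5*2)*(4*(-3)))/(-56881) = 26/(-56881) = 26*(-1/56881) = -26/56881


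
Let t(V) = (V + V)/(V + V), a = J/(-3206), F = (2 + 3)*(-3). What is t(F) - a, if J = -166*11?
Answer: 690/1603 ≈ 0.43044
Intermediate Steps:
F = -15 (F = 5*(-3) = -15)
J = -1826
a = 913/1603 (a = -1826/(-3206) = -1826*(-1/3206) = 913/1603 ≈ 0.56956)
t(V) = 1 (t(V) = (2*V)/((2*V)) = (2*V)*(1/(2*V)) = 1)
t(F) - a = 1 - 1*913/1603 = 1 - 913/1603 = 690/1603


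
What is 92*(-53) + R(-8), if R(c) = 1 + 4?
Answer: -4871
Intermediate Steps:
R(c) = 5
92*(-53) + R(-8) = 92*(-53) + 5 = -4876 + 5 = -4871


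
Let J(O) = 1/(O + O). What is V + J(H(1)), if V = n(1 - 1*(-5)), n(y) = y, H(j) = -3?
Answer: 35/6 ≈ 5.8333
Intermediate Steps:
J(O) = 1/(2*O)
V = 6 (V = 1 - 1*(-5) = 1 + 5 = 6)
V + J(H(1)) = 6 + (½)/(-3) = 6 + (½)*(-⅓) = 6 - ⅙ = 35/6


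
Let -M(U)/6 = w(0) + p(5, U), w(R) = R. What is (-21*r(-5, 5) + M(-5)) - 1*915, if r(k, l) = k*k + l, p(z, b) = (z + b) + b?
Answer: -1515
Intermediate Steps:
p(z, b) = z + 2*b (p(z, b) = (b + z) + b = z + 2*b)
M(U) = -30 - 12*U (M(U) = -6*(0 + (5 + 2*U)) = -6*(5 + 2*U) = -30 - 12*U)
r(k, l) = l + k² (r(k, l) = k² + l = l + k²)
(-21*r(-5, 5) + M(-5)) - 1*915 = (-21*(5 + (-5)²) + (-30 - 12*(-5))) - 1*915 = (-21*(5 + 25) + (-30 + 60)) - 915 = (-21*30 + 30) - 915 = (-630 + 30) - 915 = -600 - 915 = -1515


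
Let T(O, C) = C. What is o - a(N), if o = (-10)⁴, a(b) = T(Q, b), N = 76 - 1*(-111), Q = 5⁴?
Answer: 9813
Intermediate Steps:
Q = 625
N = 187 (N = 76 + 111 = 187)
a(b) = b
o = 10000
o - a(N) = 10000 - 1*187 = 10000 - 187 = 9813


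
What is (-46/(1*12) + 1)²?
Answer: 289/36 ≈ 8.0278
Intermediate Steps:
(-46/(1*12) + 1)² = (-46/12 + 1)² = (-46*1/12 + 1)² = (-23/6 + 1)² = (-17/6)² = 289/36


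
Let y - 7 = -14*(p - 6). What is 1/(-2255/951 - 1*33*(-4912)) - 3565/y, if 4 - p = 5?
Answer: -117808867357/3469826976 ≈ -33.952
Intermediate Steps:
p = -1 (p = 4 - 1*5 = 4 - 5 = -1)
y = 105 (y = 7 - 14*(-1 - 6) = 7 - 14*(-7) = 7 + 98 = 105)
1/(-2255/951 - 1*33*(-4912)) - 3565/y = 1/(-2255/951 - 1*33*(-4912)) - 3565/105 = -1/4912/(-2255*1/951 - 33) - 3565*1/105 = -1/4912/(-2255/951 - 33) - 713/21 = -1/4912/(-33638/951) - 713/21 = -951/33638*(-1/4912) - 713/21 = 951/165229856 - 713/21 = -117808867357/3469826976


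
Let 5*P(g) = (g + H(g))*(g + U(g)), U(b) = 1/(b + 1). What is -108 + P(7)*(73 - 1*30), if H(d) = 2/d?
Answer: 94761/280 ≈ 338.43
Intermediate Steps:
U(b) = 1/(1 + b)
P(g) = (g + 1/(1 + g))*(g + 2/g)/5 (P(g) = ((g + 2/g)*(g + 1/(1 + g)))/5 = ((g + 1/(1 + g))*(g + 2/g))/5 = (g + 1/(1 + g))*(g + 2/g)/5)
-108 + P(7)*(73 - 1*30) = -108 + ((1/5)*(2 + 7**3 + 7**4 + 2*7 + 3*7**2)/(7*(1 + 7)))*(73 - 1*30) = -108 + ((1/5)*(1/7)*(2 + 343 + 2401 + 14 + 3*49)/8)*(73 - 30) = -108 + ((1/5)*(1/7)*(1/8)*(2 + 343 + 2401 + 14 + 147))*43 = -108 + ((1/5)*(1/7)*(1/8)*2907)*43 = -108 + (2907/280)*43 = -108 + 125001/280 = 94761/280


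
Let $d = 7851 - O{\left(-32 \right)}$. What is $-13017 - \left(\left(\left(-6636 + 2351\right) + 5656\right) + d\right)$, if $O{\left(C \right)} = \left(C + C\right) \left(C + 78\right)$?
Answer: $-25183$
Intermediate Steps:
$O{\left(C \right)} = 2 C \left(78 + C\right)$
$d = 10795$ ($d = 7851 - 2 \left(-32\right) \left(78 - 32\right) = 7851 - 2 \left(-32\right) 46 = 7851 - -2944 = 7851 + 2944 = 10795$)
$-13017 - \left(\left(\left(-6636 + 2351\right) + 5656\right) + d\right) = -13017 - \left(\left(\left(-6636 + 2351\right) + 5656\right) + 10795\right) = -13017 - \left(\left(-4285 + 5656\right) + 10795\right) = -13017 - \left(1371 + 10795\right) = -13017 - 12166 = -25183$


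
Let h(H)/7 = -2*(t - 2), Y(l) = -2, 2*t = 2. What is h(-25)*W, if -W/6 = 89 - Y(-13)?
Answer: -7644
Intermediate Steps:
t = 1 (t = (½)*2 = 1)
h(H) = 14 (h(H) = 7*(-2*(1 - 2)) = 7*(-2*(-1)) = 7*2 = 14)
W = -546 (W = -6*(89 - 1*(-2)) = -6*(89 + 2) = -6*91 = -546)
h(-25)*W = 14*(-546) = -7644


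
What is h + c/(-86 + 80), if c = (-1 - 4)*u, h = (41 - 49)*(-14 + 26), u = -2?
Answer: -293/3 ≈ -97.667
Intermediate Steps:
h = -96 (h = -8*12 = -96)
c = 10 (c = (-1 - 4)*(-2) = -5*(-2) = 10)
h + c/(-86 + 80) = -96 + 10/(-86 + 80) = -96 + 10/(-6) = -96 - ⅙*10 = -96 - 5/3 = -293/3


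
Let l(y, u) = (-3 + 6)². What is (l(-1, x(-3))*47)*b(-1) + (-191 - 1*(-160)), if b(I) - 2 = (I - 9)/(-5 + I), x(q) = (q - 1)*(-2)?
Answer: 1520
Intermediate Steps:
x(q) = 2 - 2*q (x(q) = (-1 + q)*(-2) = 2 - 2*q)
l(y, u) = 9 (l(y, u) = 3² = 9)
b(I) = 2 + (-9 + I)/(-5 + I) (b(I) = 2 + (I - 9)/(-5 + I) = 2 + (-9 + I)/(-5 + I))
(l(-1, x(-3))*47)*b(-1) + (-191 - 1*(-160)) = (9*47)*((-19 + 3*(-1))/(-5 - 1)) + (-191 - 1*(-160)) = 423*((-19 - 3)/(-6)) + (-191 + 160) = 423*(-⅙*(-22)) - 31 = 423*(11/3) - 31 = 1551 - 31 = 1520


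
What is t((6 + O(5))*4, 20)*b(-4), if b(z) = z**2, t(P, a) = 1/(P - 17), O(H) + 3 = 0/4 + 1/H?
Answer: -80/21 ≈ -3.8095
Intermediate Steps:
O(H) = -3 + 1/H (O(H) = -3 + (0/4 + 1/H) = -3 + (0*(1/4) + 1/H) = -3 + (0 + 1/H) = -3 + 1/H)
t(P, a) = 1/(-17 + P)
t((6 + O(5))*4, 20)*b(-4) = (-4)**2/(-17 + (6 + (-3 + 1/5))*4) = 16/(-17 + (6 + (-3 + 1/5))*4) = 16/(-17 + (6 - 14/5)*4) = 16/(-17 + (16/5)*4) = 16/(-17 + 64/5) = 16/(-21/5) = -5/21*16 = -80/21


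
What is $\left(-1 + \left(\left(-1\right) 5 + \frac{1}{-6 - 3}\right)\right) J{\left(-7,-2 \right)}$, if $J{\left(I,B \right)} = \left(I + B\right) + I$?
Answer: $\frac{880}{9} \approx 97.778$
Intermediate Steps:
$J{\left(I,B \right)} = B + 2 I$ ($J{\left(I,B \right)} = \left(B + I\right) + I = B + 2 I$)
$\left(-1 + \left(\left(-1\right) 5 + \frac{1}{-6 - 3}\right)\right) J{\left(-7,-2 \right)} = \left(-1 + \left(\left(-1\right) 5 + \frac{1}{-6 - 3}\right)\right) \left(-2 + 2 \left(-7\right)\right) = \left(-1 - \left(5 - \frac{1}{-9}\right)\right) \left(-2 - 14\right) = \left(-1 - \frac{46}{9}\right) \left(-16\right) = \left(- \frac{55}{9}\right) \left(-16\right) = \frac{880}{9}$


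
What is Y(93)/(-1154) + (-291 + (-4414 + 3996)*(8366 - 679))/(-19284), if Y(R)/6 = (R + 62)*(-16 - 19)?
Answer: 2168011789/11126868 ≈ 194.84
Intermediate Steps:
Y(R) = -13020 - 210*R (Y(R) = 6*((R + 62)*(-16 - 19)) = 6*((62 + R)*(-35)) = 6*(-2170 - 35*R) = -13020 - 210*R)
Y(93)/(-1154) + (-291 + (-4414 + 3996)*(8366 - 679))/(-19284) = (-13020 - 210*93)/(-1154) + (-291 + (-4414 + 3996)*(8366 - 679))/(-19284) = (-13020 - 19530)*(-1/1154) + (-291 - 418*7687)*(-1/19284) = -32550*(-1/1154) + (-291 - 3213166)*(-1/19284) = 16275/577 - 3213457*(-1/19284) = 16275/577 + 3213457/19284 = 2168011789/11126868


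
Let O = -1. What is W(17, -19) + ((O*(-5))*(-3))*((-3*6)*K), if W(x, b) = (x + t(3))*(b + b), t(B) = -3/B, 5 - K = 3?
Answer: -68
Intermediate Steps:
K = 2 (K = 5 - 1*3 = 5 - 3 = 2)
W(x, b) = 2*b*(-1 + x) (W(x, b) = (x - 3/3)*(b + b) = (x - 3*⅓)*(2*b) = (x - 1)*(2*b) = (-1 + x)*(2*b) = 2*b*(-1 + x))
W(17, -19) + ((O*(-5))*(-3))*((-3*6)*K) = 2*(-19)*(-1 + 17) + (-1*(-5)*(-3))*(-3*6*2) = 2*(-19)*16 + (5*(-3))*(-18*2) = -608 - 15*(-36) = -608 + 540 = -68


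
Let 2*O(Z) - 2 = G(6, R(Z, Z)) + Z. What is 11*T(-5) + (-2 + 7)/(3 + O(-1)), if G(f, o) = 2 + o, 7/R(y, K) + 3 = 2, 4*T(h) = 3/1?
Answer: 53/4 ≈ 13.250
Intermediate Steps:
T(h) = ¾ (T(h) = (3/1)/4 = (3*1)/4 = (¼)*3 = ¾)
R(y, K) = -7 (R(y, K) = 7/(-3 + 2) = 7/(-1) = 7*(-1) = -7)
O(Z) = -3/2 + Z/2 (O(Z) = 1 + ((2 - 7) + Z)/2 = 1 + (-5 + Z)/2 = 1 + (-5/2 + Z/2) = -3/2 + Z/2)
11*T(-5) + (-2 + 7)/(3 + O(-1)) = 11*(¾) + (-2 + 7)/(3 + (-3/2 + (½)*(-1))) = 33/4 + 5/(3 + (-3/2 - ½)) = 33/4 + 5/(3 - 2) = 33/4 + 5/1 = 33/4 + 5*1 = 33/4 + 5 = 53/4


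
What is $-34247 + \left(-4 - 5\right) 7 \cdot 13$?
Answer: $-35066$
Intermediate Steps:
$-34247 + \left(-4 - 5\right) 7 \cdot 13 = -34247 + \left(-9\right) 7 \cdot 13 = -34247 - 819 = -35066$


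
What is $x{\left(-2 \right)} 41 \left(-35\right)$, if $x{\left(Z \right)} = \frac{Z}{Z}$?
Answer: $-1435$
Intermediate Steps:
$x{\left(Z \right)} = 1$
$x{\left(-2 \right)} 41 \left(-35\right) = 1 \cdot 41 \left(-35\right) = 41 \left(-35\right) = -1435$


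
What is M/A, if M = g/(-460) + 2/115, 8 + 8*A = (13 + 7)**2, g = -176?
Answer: 2/245 ≈ 0.0081633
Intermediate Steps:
A = 49 (A = -1 + (13 + 7)**2/8 = -1 + (1/8)*20**2 = -1 + (1/8)*400 = -1 + 50 = 49)
M = 2/5 (M = -176/(-460) + 2/115 = -176*(-1/460) + 2*(1/115) = 44/115 + 2/115 = 2/5 ≈ 0.40000)
M/A = (2/5)/49 = (2/5)*(1/49) = 2/245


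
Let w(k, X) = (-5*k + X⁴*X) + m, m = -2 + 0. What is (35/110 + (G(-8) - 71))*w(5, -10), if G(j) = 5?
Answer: 144539015/22 ≈ 6.5700e+6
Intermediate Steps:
m = -2
w(k, X) = -2 + X⁵ - 5*k (w(k, X) = (-5*k + X⁴*X) - 2 = (-5*k + X⁵) - 2 = (X⁵ - 5*k) - 2 = -2 + X⁵ - 5*k)
(35/110 + (G(-8) - 71))*w(5, -10) = (35/110 + (5 - 71))*(-2 + (-10)⁵ - 5*5) = (35*(1/110) - 66)*(-2 - 100000 - 25) = (7/22 - 66)*(-100027) = -1445/22*(-100027) = 144539015/22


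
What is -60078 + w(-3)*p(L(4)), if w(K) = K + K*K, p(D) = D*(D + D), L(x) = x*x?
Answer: -57006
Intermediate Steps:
L(x) = x**2
p(D) = 2*D**2 (p(D) = D*(2*D) = 2*D**2)
w(K) = K + K**2
-60078 + w(-3)*p(L(4)) = -60078 + (-3*(1 - 3))*(2*(4**2)**2) = -60078 + (-3*(-2))*(2*16**2) = -60078 + 6*(2*256) = -60078 + 6*512 = -60078 + 3072 = -57006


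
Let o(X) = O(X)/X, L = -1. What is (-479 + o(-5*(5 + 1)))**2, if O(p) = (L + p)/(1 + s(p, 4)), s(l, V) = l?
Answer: 173689731121/756900 ≈ 2.2948e+5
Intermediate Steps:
O(p) = (-1 + p)/(1 + p)
o(X) = (-1 + X)/(X*(1 + X)) (o(X) = ((-1 + X)/(1 + X))/X = (-1 + X)/(X*(1 + X)))
(-479 + o(-5*(5 + 1)))**2 = (-479 + (-1 - 5*(5 + 1))/(((-5*(5 + 1)))*(1 - 5*(5 + 1))))**2 = (-479 + (-1 - 5*6)/(((-5*6))*(1 - 5*6)))**2 = (-479 + (-1 - 30)/((-30)*(1 - 30)))**2 = (-479 - 1/30*(-31)/(-29))**2 = (-479 - 1/30*(-1/29)*(-31))**2 = (-479 - 31/870)**2 = (-416761/870)**2 = 173689731121/756900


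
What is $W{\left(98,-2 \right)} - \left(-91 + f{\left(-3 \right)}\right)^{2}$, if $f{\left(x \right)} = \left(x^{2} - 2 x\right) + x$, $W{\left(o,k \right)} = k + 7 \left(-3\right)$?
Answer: $-6264$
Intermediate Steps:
$W{\left(o,k \right)} = -21 + k$ ($W{\left(o,k \right)} = k - 21 = -21 + k$)
$f{\left(x \right)} = x^{2} - x$
$W{\left(98,-2 \right)} - \left(-91 + f{\left(-3 \right)}\right)^{2} = \left(-21 - 2\right) - \left(-91 - 3 \left(-1 - 3\right)\right)^{2} = -23 - \left(-91 - -12\right)^{2} = -23 - \left(-91 + 12\right)^{2} = -23 - \left(-79\right)^{2} = -23 - 6241 = -6264$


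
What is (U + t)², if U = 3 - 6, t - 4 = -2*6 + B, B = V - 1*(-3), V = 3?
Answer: 25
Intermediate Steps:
B = 6 (B = 3 - 1*(-3) = 3 + 3 = 6)
t = -2 (t = 4 + (-2*6 + 6) = 4 + (-12 + 6) = 4 - 6 = -2)
U = -3
(U + t)² = (-3 - 2)² = (-5)² = 25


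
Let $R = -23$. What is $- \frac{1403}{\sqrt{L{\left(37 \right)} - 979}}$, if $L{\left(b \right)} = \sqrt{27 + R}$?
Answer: $\frac{1403 i \sqrt{977}}{977} \approx 44.886 i$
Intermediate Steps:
$L{\left(b \right)} = 2$ ($L{\left(b \right)} = \sqrt{27 - 23} = \sqrt{4} = 2$)
$- \frac{1403}{\sqrt{L{\left(37 \right)} - 979}} = - \frac{1403}{\sqrt{2 - 979}} = - \frac{1403}{\sqrt{-977}} = - \frac{1403}{i \sqrt{977}} = - 1403 \left(- \frac{i \sqrt{977}}{977}\right) = \frac{1403 i \sqrt{977}}{977}$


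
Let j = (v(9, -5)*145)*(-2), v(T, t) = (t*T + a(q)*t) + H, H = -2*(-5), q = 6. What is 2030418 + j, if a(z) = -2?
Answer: 2037668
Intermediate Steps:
H = 10
v(T, t) = 10 - 2*t + T*t (v(T, t) = (t*T - 2*t) + 10 = (T*t - 2*t) + 10 = (-2*t + T*t) + 10 = 10 - 2*t + T*t)
j = 7250 (j = ((10 - 2*(-5) + 9*(-5))*145)*(-2) = ((10 + 10 - 45)*145)*(-2) = -25*145*(-2) = -3625*(-2) = 7250)
2030418 + j = 2030418 + 7250 = 2037668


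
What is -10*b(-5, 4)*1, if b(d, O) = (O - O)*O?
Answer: 0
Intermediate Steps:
b(d, O) = 0 (b(d, O) = 0*O = 0)
-10*b(-5, 4)*1 = -10*0*1 = 0*1 = 0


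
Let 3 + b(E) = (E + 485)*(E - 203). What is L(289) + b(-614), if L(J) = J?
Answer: 105679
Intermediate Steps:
b(E) = -3 + (-203 + E)*(485 + E) (b(E) = -3 + (E + 485)*(E - 203) = -3 + (485 + E)*(-203 + E) = -3 + (-203 + E)*(485 + E))
L(289) + b(-614) = 289 + (-98458 + (-614)**2 + 282*(-614)) = 289 + (-98458 + 376996 - 173148) = 289 + 105390 = 105679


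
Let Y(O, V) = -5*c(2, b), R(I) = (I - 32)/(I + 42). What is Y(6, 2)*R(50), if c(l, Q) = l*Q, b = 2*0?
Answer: 0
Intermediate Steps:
b = 0
R(I) = (-32 + I)/(42 + I)
c(l, Q) = Q*l
Y(O, V) = 0 (Y(O, V) = -0*2 = -5*0 = 0)
Y(6, 2)*R(50) = 0*((-32 + 50)/(42 + 50)) = 0*(18/92) = 0*((1/92)*18) = 0*(9/46) = 0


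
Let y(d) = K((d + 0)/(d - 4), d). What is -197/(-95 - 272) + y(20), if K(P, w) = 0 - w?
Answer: -7143/367 ≈ -19.463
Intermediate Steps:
K(P, w) = -w
y(d) = -d
-197/(-95 - 272) + y(20) = -197/(-95 - 272) - 1*20 = -197/(-367) - 20 = -197*(-1/367) - 20 = 197/367 - 20 = -7143/367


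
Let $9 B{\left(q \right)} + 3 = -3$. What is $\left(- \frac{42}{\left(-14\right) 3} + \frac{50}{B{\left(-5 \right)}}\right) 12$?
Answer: $-888$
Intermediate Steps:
$B{\left(q \right)} = - \frac{2}{3}$ ($B{\left(q \right)} = - \frac{1}{3} + \frac{1}{9} \left(-3\right) = - \frac{1}{3} - \frac{1}{3} = - \frac{2}{3}$)
$\left(- \frac{42}{\left(-14\right) 3} + \frac{50}{B{\left(-5 \right)}}\right) 12 = \left(- \frac{42}{\left(-14\right) 3} + \frac{50}{- \frac{2}{3}}\right) 12 = \left(- \frac{42}{-42} + 50 \left(- \frac{3}{2}\right)\right) 12 = \left(\left(-42\right) \left(- \frac{1}{42}\right) - 75\right) 12 = \left(1 - 75\right) 12 = \left(-74\right) 12 = -888$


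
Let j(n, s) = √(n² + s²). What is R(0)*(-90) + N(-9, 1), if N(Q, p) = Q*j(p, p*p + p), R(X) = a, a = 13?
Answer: -1170 - 9*√5 ≈ -1190.1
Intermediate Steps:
R(X) = 13
N(Q, p) = Q*√(p² + (p + p²)²) (N(Q, p) = Q*√(p² + (p*p + p)²) = Q*√(p² + (p² + p)²) = Q*√(p² + (p + p²)²))
R(0)*(-90) + N(-9, 1) = 13*(-90) - 9*√(1 + (1 + 1)²) = -1170 - 9*√(1 + 2²) = -1170 - 9*√(1 + 4) = -1170 - 9*√5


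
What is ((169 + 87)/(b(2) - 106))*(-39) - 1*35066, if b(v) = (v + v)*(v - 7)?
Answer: -734722/21 ≈ -34987.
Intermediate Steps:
b(v) = 2*v*(-7 + v) (b(v) = (2*v)*(-7 + v) = 2*v*(-7 + v))
((169 + 87)/(b(2) - 106))*(-39) - 1*35066 = ((169 + 87)/(2*2*(-7 + 2) - 106))*(-39) - 1*35066 = (256/(2*2*(-5) - 106))*(-39) - 35066 = (256/(-20 - 106))*(-39) - 35066 = (256/(-126))*(-39) - 35066 = (256*(-1/126))*(-39) - 35066 = -128/63*(-39) - 35066 = 1664/21 - 35066 = -734722/21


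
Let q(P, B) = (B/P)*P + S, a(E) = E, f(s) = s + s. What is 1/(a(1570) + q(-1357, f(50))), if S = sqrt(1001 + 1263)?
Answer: 835/1393318 - sqrt(566)/1393318 ≈ 0.00058221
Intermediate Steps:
f(s) = 2*s
S = 2*sqrt(566) (S = sqrt(2264) = 2*sqrt(566) ≈ 47.581)
q(P, B) = B + 2*sqrt(566) (q(P, B) = (B/P)*P + 2*sqrt(566) = B + 2*sqrt(566))
1/(a(1570) + q(-1357, f(50))) = 1/(1570 + (2*50 + 2*sqrt(566))) = 1/(1570 + (100 + 2*sqrt(566))) = 1/(1670 + 2*sqrt(566))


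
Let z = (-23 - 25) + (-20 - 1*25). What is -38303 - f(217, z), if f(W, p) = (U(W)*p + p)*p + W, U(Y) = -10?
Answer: 39321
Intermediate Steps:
z = -93 (z = -48 + (-20 - 25) = -48 - 45 = -93)
f(W, p) = W - 9*p² (f(W, p) = (-10*p + p)*p + W = (-9*p)*p + W = -9*p² + W = W - 9*p²)
-38303 - f(217, z) = -38303 - (217 - 9*(-93)²) = -38303 - (217 - 9*8649) = -38303 - (217 - 77841) = -38303 - 1*(-77624) = -38303 + 77624 = 39321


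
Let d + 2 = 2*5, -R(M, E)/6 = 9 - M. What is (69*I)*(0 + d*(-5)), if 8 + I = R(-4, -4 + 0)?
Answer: 237360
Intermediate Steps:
R(M, E) = -54 + 6*M (R(M, E) = -6*(9 - M) = -54 + 6*M)
d = 8 (d = -2 + 2*5 = -2 + 10 = 8)
I = -86 (I = -8 + (-54 + 6*(-4)) = -8 + (-54 - 24) = -8 - 78 = -86)
(69*I)*(0 + d*(-5)) = (69*(-86))*(0 + 8*(-5)) = -5934*(0 - 40) = -5934*(-40) = 237360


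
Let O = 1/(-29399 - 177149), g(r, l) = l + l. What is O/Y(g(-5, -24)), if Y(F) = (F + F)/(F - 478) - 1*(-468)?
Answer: -263/25432668336 ≈ -1.0341e-8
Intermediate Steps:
g(r, l) = 2*l
Y(F) = 468 + 2*F/(-478 + F) (Y(F) = (2*F)/(-478 + F) + 468 = 2*F/(-478 + F) + 468 = 468 + 2*F/(-478 + F))
O = -1/206548 (O = 1/(-206548) = -1/206548 ≈ -4.8415e-6)
O/Y(g(-5, -24)) = -(-478 + 2*(-24))/(2*(-111852 + 235*(2*(-24))))/206548 = -(-478 - 48)/(2*(-111852 + 235*(-48)))/206548 = -(-263/(-111852 - 11280))/206548 = -1/(206548*(2*(-1/526)*(-123132))) = -1/(206548*123132/263) = -1/206548*263/123132 = -263/25432668336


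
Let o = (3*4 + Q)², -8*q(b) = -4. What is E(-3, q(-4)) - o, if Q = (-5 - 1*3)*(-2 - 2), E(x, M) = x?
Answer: -1939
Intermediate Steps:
q(b) = ½ (q(b) = -⅛*(-4) = ½)
Q = 32 (Q = (-5 - 3)*(-4) = -8*(-4) = 32)
o = 1936 (o = (3*4 + 32)² = (12 + 32)² = 44² = 1936)
E(-3, q(-4)) - o = -3 - 1*1936 = -3 - 1936 = -1939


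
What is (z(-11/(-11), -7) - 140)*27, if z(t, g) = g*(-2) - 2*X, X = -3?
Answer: -3240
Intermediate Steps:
z(t, g) = 6 - 2*g (z(t, g) = g*(-2) - 2*(-3) = -2*g + 6 = 6 - 2*g)
(z(-11/(-11), -7) - 140)*27 = ((6 - 2*(-7)) - 140)*27 = ((6 + 14) - 140)*27 = (20 - 140)*27 = -120*27 = -3240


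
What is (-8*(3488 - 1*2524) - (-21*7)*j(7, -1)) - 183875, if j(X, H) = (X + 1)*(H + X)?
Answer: -184531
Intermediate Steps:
j(X, H) = (1 + X)*(H + X)
(-8*(3488 - 1*2524) - (-21*7)*j(7, -1)) - 183875 = (-8*(3488 - 1*2524) - (-21*7)*(-1 + 7 + 7² - 1*7)) - 183875 = (-8*(3488 - 2524) - (-147)*(-1 + 7 + 49 - 7)) - 183875 = (-8*964 - (-147)*48) - 183875 = (-7712 - 1*(-7056)) - 183875 = (-7712 + 7056) - 183875 = -656 - 183875 = -184531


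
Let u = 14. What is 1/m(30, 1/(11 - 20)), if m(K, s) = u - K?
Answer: -1/16 ≈ -0.062500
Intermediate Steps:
m(K, s) = 14 - K
1/m(30, 1/(11 - 20)) = 1/(14 - 1*30) = 1/(14 - 30) = 1/(-16) = -1/16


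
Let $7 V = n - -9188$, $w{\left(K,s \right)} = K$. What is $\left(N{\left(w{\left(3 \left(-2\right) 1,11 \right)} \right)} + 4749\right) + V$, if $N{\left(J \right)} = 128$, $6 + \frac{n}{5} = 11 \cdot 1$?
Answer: $\frac{43352}{7} \approx 6193.1$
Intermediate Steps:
$n = 25$ ($n = -30 + 5 \cdot 11 \cdot 1 = -30 + 5 \cdot 11 = -30 + 55 = 25$)
$V = \frac{9213}{7}$ ($V = \frac{25 - -9188}{7} = \frac{25 + 9188}{7} = \frac{1}{7} \cdot 9213 = \frac{9213}{7} \approx 1316.1$)
$\left(N{\left(w{\left(3 \left(-2\right) 1,11 \right)} \right)} + 4749\right) + V = \left(128 + 4749\right) + \frac{9213}{7} = 4877 + \frac{9213}{7} = \frac{43352}{7}$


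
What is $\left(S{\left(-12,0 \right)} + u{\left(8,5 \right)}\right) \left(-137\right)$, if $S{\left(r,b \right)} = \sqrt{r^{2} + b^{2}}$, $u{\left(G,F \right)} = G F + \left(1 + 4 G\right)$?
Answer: $-11645$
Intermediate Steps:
$u{\left(G,F \right)} = 1 + 4 G + F G$ ($u{\left(G,F \right)} = F G + \left(1 + 4 G\right) = 1 + 4 G + F G$)
$S{\left(r,b \right)} = \sqrt{b^{2} + r^{2}}$
$\left(S{\left(-12,0 \right)} + u{\left(8,5 \right)}\right) \left(-137\right) = \left(\sqrt{0^{2} + \left(-12\right)^{2}} + \left(1 + 4 \cdot 8 + 5 \cdot 8\right)\right) \left(-137\right) = \left(\sqrt{0 + 144} + \left(1 + 32 + 40\right)\right) \left(-137\right) = \left(\sqrt{144} + 73\right) \left(-137\right) = \left(12 + 73\right) \left(-137\right) = 85 \left(-137\right) = -11645$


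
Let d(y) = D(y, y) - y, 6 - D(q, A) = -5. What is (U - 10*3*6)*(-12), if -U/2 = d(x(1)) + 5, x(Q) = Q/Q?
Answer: 2520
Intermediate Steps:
D(q, A) = 11 (D(q, A) = 6 - 1*(-5) = 6 + 5 = 11)
x(Q) = 1
d(y) = 11 - y
U = -30 (U = -2*((11 - 1*1) + 5) = -2*((11 - 1) + 5) = -2*(10 + 5) = -2*15 = -30)
(U - 10*3*6)*(-12) = (-30 - 10*3*6)*(-12) = (-30 - 5*6*6)*(-12) = (-30 - 30*6)*(-12) = (-30 - 180)*(-12) = -210*(-12) = 2520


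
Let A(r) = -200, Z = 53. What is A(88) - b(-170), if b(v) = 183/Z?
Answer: -10783/53 ≈ -203.45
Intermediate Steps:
b(v) = 183/53
A(88) - b(-170) = -200 - 1*183/53 = -200 - 183/53 = -10783/53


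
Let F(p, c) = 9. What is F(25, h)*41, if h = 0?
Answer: 369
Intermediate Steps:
F(25, h)*41 = 9*41 = 369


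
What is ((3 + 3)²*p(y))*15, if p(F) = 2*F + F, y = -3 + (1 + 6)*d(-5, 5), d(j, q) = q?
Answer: 51840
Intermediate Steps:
y = 32 (y = -3 + (1 + 6)*5 = -3 + 7*5 = -3 + 35 = 32)
p(F) = 3*F
((3 + 3)²*p(y))*15 = ((3 + 3)²*(3*32))*15 = (6²*96)*15 = (36*96)*15 = 3456*15 = 51840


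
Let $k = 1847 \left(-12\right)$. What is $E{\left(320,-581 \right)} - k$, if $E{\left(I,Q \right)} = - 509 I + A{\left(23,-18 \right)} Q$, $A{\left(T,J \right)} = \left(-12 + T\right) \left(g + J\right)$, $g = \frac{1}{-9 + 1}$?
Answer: $- \frac{199033}{8} \approx -24879.0$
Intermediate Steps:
$g = - \frac{1}{8}$ ($g = \frac{1}{-8} = - \frac{1}{8} \approx -0.125$)
$A{\left(T,J \right)} = \left(-12 + T\right) \left(- \frac{1}{8} + J\right)$
$E{\left(I,Q \right)} = - 509 I - \frac{1595 Q}{8}$ ($E{\left(I,Q \right)} = - 509 I + \left(\frac{3}{2} - -216 - \frac{23}{8} - 414\right) Q = - 509 I + \left(\frac{3}{2} + 216 - \frac{23}{8} - 414\right) Q = - 509 I - \frac{1595 Q}{8}$)
$k = -22164$
$E{\left(320,-581 \right)} - k = \left(\left(-509\right) 320 - - \frac{926695}{8}\right) - -22164 = \left(-162880 + \frac{926695}{8}\right) + 22164 = - \frac{376345}{8} + 22164 = - \frac{199033}{8}$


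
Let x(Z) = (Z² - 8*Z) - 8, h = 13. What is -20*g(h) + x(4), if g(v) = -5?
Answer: 76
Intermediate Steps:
x(Z) = -8 + Z² - 8*Z
-20*g(h) + x(4) = -20*(-5) + (-8 + 4² - 8*4) = 100 + (-8 + 16 - 32) = 100 - 24 = 76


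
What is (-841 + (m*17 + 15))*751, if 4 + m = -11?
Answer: -811831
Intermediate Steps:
m = -15 (m = -4 - 11 = -15)
(-841 + (m*17 + 15))*751 = (-841 + (-15*17 + 15))*751 = (-841 + (-255 + 15))*751 = (-841 - 240)*751 = -1081*751 = -811831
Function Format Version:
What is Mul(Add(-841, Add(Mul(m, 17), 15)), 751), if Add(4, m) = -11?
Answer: -811831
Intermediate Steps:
m = -15 (m = Add(-4, -11) = -15)
Mul(Add(-841, Add(Mul(m, 17), 15)), 751) = Mul(Add(-841, Add(Mul(-15, 17), 15)), 751) = Mul(Add(-841, Add(-255, 15)), 751) = Mul(Add(-841, -240), 751) = Mul(-1081, 751) = -811831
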